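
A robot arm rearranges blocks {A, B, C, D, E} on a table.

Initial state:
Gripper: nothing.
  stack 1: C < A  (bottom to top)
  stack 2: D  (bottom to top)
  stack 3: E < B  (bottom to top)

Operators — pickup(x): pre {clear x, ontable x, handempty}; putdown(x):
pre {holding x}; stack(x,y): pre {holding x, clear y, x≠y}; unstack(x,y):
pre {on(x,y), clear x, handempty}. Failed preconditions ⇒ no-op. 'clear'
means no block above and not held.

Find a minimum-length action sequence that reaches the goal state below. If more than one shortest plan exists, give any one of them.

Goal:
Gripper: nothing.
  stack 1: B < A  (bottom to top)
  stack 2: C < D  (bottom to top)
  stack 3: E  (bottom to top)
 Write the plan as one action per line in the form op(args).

step 1 (unstack(B, E)): towers=[C/A; D; E] holding=B
step 2 (putdown(B)): towers=[B; C/A; D; E] holding=-
step 3 (unstack(A, C)): towers=[B; C; D; E] holding=A
step 4 (stack(A, B)): towers=[B/A; C; D; E] holding=-
step 5 (pickup(D)): towers=[B/A; C; E] holding=D
step 6 (stack(D, C)): towers=[B/A; C/D; E] holding=-
goal check: towers=[B/A; C/D; E] holding=- — reached (length 6, optimal by BFS)

unstack(B, E)
putdown(B)
unstack(A, C)
stack(A, B)
pickup(D)
stack(D, C)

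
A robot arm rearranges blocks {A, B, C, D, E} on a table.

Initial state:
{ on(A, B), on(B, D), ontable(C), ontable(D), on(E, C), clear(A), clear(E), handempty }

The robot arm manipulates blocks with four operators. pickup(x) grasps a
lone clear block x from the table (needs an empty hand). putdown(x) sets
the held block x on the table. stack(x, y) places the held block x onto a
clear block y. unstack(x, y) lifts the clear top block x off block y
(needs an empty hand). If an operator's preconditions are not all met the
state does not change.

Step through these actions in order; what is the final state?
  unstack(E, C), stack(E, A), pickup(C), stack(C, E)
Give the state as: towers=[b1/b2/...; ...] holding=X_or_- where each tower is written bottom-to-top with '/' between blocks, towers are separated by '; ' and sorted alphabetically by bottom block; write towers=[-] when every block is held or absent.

step 1 (unstack(E, C)): towers=[C; D/B/A] holding=E
step 2 (stack(E, A)): towers=[C; D/B/A/E] holding=-
step 3 (pickup(C)): towers=[D/B/A/E] holding=C
step 4 (stack(C, E)): towers=[D/B/A/E/C] holding=-

towers=[D/B/A/E/C] holding=-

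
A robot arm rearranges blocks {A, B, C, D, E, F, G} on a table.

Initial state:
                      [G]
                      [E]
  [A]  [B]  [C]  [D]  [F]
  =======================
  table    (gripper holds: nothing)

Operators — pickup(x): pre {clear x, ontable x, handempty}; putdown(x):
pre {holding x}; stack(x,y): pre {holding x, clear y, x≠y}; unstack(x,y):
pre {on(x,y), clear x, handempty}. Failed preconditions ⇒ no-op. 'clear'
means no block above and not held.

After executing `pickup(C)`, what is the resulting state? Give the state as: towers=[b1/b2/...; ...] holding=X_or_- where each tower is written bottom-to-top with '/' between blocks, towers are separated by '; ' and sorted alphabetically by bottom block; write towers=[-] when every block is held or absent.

towers=[A; B; D; F/E/G] holding=C

before: towers=[A; B; C; D; F/E/G] holding=-
pre[pickup(C)]: clear(C) ✓, ontable(C) ✓, handempty ✓
all met → apply pickup(C)
after:  towers=[A; B; D; F/E/G] holding=C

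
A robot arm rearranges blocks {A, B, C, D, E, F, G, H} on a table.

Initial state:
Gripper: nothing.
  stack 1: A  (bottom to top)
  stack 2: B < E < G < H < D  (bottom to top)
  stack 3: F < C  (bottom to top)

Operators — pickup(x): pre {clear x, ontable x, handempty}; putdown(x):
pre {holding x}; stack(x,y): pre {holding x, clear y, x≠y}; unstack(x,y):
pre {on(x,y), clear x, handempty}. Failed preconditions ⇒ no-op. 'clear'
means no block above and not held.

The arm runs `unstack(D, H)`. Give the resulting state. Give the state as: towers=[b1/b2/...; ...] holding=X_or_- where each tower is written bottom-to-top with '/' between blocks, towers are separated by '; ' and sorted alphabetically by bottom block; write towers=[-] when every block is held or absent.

towers=[A; B/E/G/H; F/C] holding=D

before: towers=[A; B/E/G/H/D; F/C] holding=-
pre[unstack(D, H)]: on(D,H) ✓, clear(D) ✓, handempty ✓
all met → apply unstack(D, H)
after:  towers=[A; B/E/G/H; F/C] holding=D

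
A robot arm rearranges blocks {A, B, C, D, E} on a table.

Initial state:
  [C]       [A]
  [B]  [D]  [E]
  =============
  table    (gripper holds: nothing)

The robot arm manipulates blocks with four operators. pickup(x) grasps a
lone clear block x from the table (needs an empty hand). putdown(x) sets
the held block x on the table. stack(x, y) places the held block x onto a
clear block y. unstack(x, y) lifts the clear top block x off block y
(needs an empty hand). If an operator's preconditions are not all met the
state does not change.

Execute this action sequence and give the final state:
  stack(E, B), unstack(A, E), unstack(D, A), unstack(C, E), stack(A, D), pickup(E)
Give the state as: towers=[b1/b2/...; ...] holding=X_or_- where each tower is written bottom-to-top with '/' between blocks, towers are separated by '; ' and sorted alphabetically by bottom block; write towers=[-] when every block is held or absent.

step 1 (stack(E, B)) [no-op]: towers=[B/C; D; E/A] holding=-
step 2 (unstack(A, E)): towers=[B/C; D; E] holding=A
step 3 (unstack(D, A)) [no-op]: towers=[B/C; D; E] holding=A
step 4 (unstack(C, E)) [no-op]: towers=[B/C; D; E] holding=A
step 5 (stack(A, D)): towers=[B/C; D/A; E] holding=-
step 6 (pickup(E)): towers=[B/C; D/A] holding=E

towers=[B/C; D/A] holding=E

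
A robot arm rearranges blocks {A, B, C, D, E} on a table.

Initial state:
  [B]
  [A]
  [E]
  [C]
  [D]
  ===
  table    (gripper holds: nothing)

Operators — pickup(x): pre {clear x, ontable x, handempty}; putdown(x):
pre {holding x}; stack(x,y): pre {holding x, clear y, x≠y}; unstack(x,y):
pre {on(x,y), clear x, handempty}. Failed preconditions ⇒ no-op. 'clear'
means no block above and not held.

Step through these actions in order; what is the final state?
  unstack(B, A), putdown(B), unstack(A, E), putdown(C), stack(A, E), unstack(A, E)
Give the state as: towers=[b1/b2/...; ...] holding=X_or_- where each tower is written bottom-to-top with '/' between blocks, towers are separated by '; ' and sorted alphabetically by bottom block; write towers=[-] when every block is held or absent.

towers=[B; D/C/E] holding=A

step 1 (unstack(B, A)): towers=[D/C/E/A] holding=B
step 2 (putdown(B)): towers=[B; D/C/E/A] holding=-
step 3 (unstack(A, E)): towers=[B; D/C/E] holding=A
step 4 (putdown(C)) [no-op]: towers=[B; D/C/E] holding=A
step 5 (stack(A, E)): towers=[B; D/C/E/A] holding=-
step 6 (unstack(A, E)): towers=[B; D/C/E] holding=A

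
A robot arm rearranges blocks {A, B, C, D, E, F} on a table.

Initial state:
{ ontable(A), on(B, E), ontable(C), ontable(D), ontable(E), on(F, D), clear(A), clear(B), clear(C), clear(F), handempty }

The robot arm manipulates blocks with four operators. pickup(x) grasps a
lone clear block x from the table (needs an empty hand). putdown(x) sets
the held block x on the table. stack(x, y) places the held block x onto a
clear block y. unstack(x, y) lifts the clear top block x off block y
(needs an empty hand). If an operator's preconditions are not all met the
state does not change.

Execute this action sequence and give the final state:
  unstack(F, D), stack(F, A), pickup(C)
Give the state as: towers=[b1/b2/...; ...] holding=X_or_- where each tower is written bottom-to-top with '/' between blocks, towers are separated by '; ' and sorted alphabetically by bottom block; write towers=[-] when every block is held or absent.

towers=[A/F; D; E/B] holding=C

step 1 (unstack(F, D)): towers=[A; C; D; E/B] holding=F
step 2 (stack(F, A)): towers=[A/F; C; D; E/B] holding=-
step 3 (pickup(C)): towers=[A/F; D; E/B] holding=C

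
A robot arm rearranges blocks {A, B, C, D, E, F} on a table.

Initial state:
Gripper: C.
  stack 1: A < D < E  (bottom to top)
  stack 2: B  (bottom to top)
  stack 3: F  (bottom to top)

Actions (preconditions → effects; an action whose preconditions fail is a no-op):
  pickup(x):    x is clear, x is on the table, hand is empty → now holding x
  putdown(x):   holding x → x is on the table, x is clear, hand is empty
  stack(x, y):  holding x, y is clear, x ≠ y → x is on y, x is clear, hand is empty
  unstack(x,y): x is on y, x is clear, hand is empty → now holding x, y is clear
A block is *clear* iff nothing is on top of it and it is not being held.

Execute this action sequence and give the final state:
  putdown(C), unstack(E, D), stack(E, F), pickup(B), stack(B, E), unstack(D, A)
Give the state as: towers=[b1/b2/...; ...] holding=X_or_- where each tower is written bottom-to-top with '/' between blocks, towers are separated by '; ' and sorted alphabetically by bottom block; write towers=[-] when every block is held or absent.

towers=[A; C; F/E/B] holding=D

step 1 (putdown(C)): towers=[A/D/E; B; C; F] holding=-
step 2 (unstack(E, D)): towers=[A/D; B; C; F] holding=E
step 3 (stack(E, F)): towers=[A/D; B; C; F/E] holding=-
step 4 (pickup(B)): towers=[A/D; C; F/E] holding=B
step 5 (stack(B, E)): towers=[A/D; C; F/E/B] holding=-
step 6 (unstack(D, A)): towers=[A; C; F/E/B] holding=D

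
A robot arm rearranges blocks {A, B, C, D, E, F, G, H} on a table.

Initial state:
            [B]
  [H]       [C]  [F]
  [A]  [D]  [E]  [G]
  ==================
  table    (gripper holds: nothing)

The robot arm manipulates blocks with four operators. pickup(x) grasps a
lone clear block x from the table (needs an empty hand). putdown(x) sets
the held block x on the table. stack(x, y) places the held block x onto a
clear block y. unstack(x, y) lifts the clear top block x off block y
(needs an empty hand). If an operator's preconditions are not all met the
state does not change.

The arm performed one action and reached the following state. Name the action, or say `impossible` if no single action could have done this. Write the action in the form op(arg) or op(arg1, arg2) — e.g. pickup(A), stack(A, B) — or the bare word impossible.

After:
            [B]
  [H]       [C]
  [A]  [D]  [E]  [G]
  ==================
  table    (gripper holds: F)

unstack(F, G)

target: towers=[A/H; D; E/C/B; G] holding=F
     unstack(H, A) → towers=[A; D; E/C/B; G/F] holding=H
     unstack(B, C) → towers=[A/H; D; E/C; G/F] holding=B
     unstack(F, G) → towers=[A/H; D; E/C/B; G] holding=F  ← match
         pickup(D) → towers=[A/H; E/C/B; G/F] holding=D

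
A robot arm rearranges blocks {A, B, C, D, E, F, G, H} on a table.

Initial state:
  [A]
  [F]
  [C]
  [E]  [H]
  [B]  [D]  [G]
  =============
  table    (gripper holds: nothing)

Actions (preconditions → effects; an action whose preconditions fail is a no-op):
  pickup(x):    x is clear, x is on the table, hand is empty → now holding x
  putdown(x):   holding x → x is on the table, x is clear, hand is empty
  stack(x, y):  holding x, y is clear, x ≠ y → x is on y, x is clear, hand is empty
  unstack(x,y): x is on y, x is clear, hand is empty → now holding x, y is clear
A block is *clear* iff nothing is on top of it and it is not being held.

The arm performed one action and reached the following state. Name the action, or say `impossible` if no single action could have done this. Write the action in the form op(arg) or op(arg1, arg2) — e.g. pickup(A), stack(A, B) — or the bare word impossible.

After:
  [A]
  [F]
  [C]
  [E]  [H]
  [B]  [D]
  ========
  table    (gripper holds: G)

target: towers=[B/E/C/F/A; D/H] holding=G
         pickup(G) → towers=[B/E/C/F/A; D/H] holding=G  ← match
     unstack(A, F) → towers=[B/E/C/F; D/H; G] holding=A
     unstack(H, D) → towers=[B/E/C/F/A; D; G] holding=H

pickup(G)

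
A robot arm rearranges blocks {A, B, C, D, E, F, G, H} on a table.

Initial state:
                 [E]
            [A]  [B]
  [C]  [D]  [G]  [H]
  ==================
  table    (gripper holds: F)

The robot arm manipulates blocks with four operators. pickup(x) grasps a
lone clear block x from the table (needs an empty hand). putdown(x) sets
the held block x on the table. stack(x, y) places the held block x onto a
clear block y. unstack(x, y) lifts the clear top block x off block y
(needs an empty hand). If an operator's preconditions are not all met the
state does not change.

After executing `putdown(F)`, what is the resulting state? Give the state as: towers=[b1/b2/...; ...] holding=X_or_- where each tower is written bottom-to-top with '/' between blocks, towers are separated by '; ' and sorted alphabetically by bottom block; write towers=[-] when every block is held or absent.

before: towers=[C; D; G/A; H/B/E] holding=F
pre[putdown(F)]: holding(F) ok
all met → apply putdown(F)
after:  towers=[C; D; F; G/A; H/B/E] holding=-

towers=[C; D; F; G/A; H/B/E] holding=-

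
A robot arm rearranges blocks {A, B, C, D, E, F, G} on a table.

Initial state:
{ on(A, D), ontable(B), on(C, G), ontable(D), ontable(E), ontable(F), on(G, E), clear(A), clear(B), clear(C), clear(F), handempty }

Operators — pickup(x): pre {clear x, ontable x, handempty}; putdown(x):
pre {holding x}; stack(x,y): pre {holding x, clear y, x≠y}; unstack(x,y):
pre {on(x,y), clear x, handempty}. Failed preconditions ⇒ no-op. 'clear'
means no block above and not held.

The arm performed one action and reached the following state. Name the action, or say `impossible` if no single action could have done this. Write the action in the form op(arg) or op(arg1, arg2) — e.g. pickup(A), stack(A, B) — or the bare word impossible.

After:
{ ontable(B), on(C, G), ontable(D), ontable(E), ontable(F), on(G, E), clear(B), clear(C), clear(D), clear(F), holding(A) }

unstack(A, D)

target: towers=[B; D; E/G/C; F] holding=A
         pickup(B) → towers=[D/A; E/G/C; F] holding=B
         pickup(F) → towers=[B; D/A; E/G/C] holding=F
     unstack(A, D) → towers=[B; D; E/G/C; F] holding=A  ← match
     unstack(C, G) → towers=[B; D/A; E/G; F] holding=C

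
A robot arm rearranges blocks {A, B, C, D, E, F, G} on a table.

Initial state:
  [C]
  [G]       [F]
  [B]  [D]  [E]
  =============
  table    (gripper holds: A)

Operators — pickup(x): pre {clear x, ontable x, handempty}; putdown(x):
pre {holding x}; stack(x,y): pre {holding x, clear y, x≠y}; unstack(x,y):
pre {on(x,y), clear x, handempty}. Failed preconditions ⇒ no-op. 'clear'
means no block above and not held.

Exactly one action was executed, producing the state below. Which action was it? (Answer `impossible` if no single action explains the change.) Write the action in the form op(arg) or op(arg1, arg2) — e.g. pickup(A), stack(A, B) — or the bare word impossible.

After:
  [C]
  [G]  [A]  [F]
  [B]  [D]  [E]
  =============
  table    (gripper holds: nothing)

target: towers=[B/G/C; D/A; E/F] holding=-
        putdown(A) → towers=[A; B/G/C; D; E/F] holding=-
       stack(A, F) → towers=[B/G/C; D; E/F/A] holding=-
       stack(A, D) → towers=[B/G/C; D/A; E/F] holding=-  ← match
       stack(A, C) → towers=[B/G/C/A; D; E/F] holding=-

stack(A, D)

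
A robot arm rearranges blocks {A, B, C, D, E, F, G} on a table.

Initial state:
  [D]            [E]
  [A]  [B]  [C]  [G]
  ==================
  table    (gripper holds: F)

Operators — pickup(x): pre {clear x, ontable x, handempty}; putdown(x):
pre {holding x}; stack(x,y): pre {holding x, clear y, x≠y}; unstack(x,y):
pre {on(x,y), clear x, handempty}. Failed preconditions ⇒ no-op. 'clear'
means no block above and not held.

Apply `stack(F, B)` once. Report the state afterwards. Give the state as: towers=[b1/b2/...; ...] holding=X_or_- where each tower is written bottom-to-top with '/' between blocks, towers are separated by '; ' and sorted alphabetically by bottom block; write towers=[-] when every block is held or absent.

towers=[A/D; B/F; C; G/E] holding=-

before: towers=[A/D; B; C; G/E] holding=F
pre[stack(F, B)]: holding(F) ok, clear(B) ok, F≠B ok
all met → apply stack(F, B)
after:  towers=[A/D; B/F; C; G/E] holding=-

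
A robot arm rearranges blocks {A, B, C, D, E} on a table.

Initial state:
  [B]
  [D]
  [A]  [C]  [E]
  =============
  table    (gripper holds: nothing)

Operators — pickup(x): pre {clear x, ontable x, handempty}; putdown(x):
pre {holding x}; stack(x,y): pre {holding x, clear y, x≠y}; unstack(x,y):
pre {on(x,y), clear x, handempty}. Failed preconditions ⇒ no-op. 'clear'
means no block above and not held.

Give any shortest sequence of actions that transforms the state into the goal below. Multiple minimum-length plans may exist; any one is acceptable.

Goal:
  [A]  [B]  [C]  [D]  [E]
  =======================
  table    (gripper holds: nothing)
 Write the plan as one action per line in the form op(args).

unstack(B, D)
putdown(B)
unstack(D, A)
putdown(D)

step 1 (unstack(B, D)): towers=[A/D; C; E] holding=B
step 2 (putdown(B)): towers=[A/D; B; C; E] holding=-
step 3 (unstack(D, A)): towers=[A; B; C; E] holding=D
step 4 (putdown(D)): towers=[A; B; C; D; E] holding=-
goal check: towers=[A; B; C; D; E] holding=- — reached (length 4, optimal by BFS)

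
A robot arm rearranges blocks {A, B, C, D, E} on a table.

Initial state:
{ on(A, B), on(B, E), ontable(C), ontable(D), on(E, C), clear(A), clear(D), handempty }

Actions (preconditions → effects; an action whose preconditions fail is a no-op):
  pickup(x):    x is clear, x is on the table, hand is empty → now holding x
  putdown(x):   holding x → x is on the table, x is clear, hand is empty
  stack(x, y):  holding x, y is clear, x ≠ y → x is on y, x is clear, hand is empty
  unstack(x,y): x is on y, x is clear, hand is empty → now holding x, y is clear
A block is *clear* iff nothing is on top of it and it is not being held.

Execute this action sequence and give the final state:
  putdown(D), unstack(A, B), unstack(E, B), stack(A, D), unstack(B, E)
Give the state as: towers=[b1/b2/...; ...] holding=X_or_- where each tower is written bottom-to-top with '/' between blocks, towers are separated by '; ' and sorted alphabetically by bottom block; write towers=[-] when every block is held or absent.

step 1 (putdown(D)) [no-op]: towers=[C/E/B/A; D] holding=-
step 2 (unstack(A, B)): towers=[C/E/B; D] holding=A
step 3 (unstack(E, B)) [no-op]: towers=[C/E/B; D] holding=A
step 4 (stack(A, D)): towers=[C/E/B; D/A] holding=-
step 5 (unstack(B, E)): towers=[C/E; D/A] holding=B

towers=[C/E; D/A] holding=B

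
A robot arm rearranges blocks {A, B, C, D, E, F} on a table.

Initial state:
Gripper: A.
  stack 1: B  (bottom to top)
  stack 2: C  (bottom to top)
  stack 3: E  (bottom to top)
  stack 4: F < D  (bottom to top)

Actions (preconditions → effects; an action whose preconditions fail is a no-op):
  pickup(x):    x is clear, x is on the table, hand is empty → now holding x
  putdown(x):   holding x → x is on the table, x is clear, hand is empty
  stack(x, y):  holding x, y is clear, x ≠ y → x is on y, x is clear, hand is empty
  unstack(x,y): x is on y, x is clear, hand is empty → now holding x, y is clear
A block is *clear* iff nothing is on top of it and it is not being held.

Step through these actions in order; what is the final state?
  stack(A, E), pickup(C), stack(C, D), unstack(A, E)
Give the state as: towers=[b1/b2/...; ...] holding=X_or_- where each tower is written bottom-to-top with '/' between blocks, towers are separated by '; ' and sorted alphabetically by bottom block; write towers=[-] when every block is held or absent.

towers=[B; E; F/D/C] holding=A

step 1 (stack(A, E)): towers=[B; C; E/A; F/D] holding=-
step 2 (pickup(C)): towers=[B; E/A; F/D] holding=C
step 3 (stack(C, D)): towers=[B; E/A; F/D/C] holding=-
step 4 (unstack(A, E)): towers=[B; E; F/D/C] holding=A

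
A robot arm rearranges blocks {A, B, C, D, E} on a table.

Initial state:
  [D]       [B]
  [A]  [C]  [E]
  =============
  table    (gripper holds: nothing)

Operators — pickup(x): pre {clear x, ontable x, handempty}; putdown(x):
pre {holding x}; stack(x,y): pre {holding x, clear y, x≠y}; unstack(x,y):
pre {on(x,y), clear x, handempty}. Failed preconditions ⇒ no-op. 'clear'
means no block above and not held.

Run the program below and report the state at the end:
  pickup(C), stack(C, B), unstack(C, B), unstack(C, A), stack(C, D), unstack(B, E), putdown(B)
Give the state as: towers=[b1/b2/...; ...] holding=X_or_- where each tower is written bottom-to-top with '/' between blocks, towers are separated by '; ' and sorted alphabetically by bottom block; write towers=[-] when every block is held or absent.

step 1 (pickup(C)): towers=[A/D; E/B] holding=C
step 2 (stack(C, B)): towers=[A/D; E/B/C] holding=-
step 3 (unstack(C, B)): towers=[A/D; E/B] holding=C
step 4 (unstack(C, A)) [no-op]: towers=[A/D; E/B] holding=C
step 5 (stack(C, D)): towers=[A/D/C; E/B] holding=-
step 6 (unstack(B, E)): towers=[A/D/C; E] holding=B
step 7 (putdown(B)): towers=[A/D/C; B; E] holding=-

towers=[A/D/C; B; E] holding=-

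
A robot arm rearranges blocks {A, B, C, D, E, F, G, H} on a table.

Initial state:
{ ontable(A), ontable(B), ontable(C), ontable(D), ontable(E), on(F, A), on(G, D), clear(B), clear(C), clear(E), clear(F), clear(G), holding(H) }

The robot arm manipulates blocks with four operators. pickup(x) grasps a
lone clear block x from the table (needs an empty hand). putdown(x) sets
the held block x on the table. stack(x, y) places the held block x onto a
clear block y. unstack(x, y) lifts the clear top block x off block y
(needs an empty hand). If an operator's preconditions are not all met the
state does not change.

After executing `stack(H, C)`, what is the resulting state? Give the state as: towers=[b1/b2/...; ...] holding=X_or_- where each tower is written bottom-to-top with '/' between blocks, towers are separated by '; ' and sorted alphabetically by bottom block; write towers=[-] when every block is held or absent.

before: towers=[A/F; B; C; D/G; E] holding=H
pre[stack(H, C)]: holding(H) yes, clear(C) yes, H≠C yes
all met → apply stack(H, C)
after:  towers=[A/F; B; C/H; D/G; E] holding=-

towers=[A/F; B; C/H; D/G; E] holding=-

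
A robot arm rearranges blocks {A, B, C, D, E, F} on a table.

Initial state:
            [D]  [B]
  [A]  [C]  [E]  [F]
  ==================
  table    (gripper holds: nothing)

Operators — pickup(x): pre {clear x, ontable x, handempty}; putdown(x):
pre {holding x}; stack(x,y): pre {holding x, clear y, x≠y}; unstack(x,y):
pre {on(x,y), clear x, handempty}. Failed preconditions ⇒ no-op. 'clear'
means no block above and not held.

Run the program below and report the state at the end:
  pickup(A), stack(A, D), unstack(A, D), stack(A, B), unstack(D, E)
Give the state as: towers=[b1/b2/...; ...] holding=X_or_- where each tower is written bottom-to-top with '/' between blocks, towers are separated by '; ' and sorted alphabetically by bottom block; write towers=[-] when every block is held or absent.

towers=[C; E; F/B/A] holding=D

step 1 (pickup(A)): towers=[C; E/D; F/B] holding=A
step 2 (stack(A, D)): towers=[C; E/D/A; F/B] holding=-
step 3 (unstack(A, D)): towers=[C; E/D; F/B] holding=A
step 4 (stack(A, B)): towers=[C; E/D; F/B/A] holding=-
step 5 (unstack(D, E)): towers=[C; E; F/B/A] holding=D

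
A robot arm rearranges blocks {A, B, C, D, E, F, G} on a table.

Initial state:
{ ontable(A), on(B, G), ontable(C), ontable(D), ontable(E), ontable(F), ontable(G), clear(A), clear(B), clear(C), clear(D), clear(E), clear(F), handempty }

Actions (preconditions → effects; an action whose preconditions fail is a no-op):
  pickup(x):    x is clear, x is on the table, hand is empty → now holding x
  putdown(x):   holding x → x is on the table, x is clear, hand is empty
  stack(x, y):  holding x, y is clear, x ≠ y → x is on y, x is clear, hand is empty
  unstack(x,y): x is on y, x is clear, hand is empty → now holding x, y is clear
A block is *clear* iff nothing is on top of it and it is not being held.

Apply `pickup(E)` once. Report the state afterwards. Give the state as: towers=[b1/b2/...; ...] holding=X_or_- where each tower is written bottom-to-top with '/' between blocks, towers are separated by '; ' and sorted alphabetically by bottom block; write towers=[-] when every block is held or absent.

towers=[A; C; D; F; G/B] holding=E

before: towers=[A; C; D; E; F; G/B] holding=-
pre[pickup(E)]: clear(E) yes, ontable(E) yes, handempty yes
all met → apply pickup(E)
after:  towers=[A; C; D; F; G/B] holding=E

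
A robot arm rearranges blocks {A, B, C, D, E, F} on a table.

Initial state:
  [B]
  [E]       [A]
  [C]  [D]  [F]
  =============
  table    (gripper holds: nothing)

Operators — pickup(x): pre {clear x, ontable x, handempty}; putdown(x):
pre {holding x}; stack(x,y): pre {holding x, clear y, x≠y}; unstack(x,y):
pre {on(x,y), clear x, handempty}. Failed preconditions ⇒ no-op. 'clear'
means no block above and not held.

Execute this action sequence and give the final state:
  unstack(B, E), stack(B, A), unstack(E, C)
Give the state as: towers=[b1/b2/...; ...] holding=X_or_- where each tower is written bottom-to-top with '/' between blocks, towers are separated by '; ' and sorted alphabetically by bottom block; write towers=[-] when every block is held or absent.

step 1 (unstack(B, E)): towers=[C/E; D; F/A] holding=B
step 2 (stack(B, A)): towers=[C/E; D; F/A/B] holding=-
step 3 (unstack(E, C)): towers=[C; D; F/A/B] holding=E

towers=[C; D; F/A/B] holding=E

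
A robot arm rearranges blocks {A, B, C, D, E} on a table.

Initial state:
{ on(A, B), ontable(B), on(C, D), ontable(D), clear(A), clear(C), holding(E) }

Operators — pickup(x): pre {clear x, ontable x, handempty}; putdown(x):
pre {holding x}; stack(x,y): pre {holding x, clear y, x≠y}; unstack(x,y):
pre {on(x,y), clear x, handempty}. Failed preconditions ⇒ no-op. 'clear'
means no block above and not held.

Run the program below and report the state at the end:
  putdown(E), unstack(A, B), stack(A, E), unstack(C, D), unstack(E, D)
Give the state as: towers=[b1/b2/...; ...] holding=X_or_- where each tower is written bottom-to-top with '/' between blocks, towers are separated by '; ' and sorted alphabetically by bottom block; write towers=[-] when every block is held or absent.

step 1 (putdown(E)): towers=[B/A; D/C; E] holding=-
step 2 (unstack(A, B)): towers=[B; D/C; E] holding=A
step 3 (stack(A, E)): towers=[B; D/C; E/A] holding=-
step 4 (unstack(C, D)): towers=[B; D; E/A] holding=C
step 5 (unstack(E, D)) [no-op]: towers=[B; D; E/A] holding=C

towers=[B; D; E/A] holding=C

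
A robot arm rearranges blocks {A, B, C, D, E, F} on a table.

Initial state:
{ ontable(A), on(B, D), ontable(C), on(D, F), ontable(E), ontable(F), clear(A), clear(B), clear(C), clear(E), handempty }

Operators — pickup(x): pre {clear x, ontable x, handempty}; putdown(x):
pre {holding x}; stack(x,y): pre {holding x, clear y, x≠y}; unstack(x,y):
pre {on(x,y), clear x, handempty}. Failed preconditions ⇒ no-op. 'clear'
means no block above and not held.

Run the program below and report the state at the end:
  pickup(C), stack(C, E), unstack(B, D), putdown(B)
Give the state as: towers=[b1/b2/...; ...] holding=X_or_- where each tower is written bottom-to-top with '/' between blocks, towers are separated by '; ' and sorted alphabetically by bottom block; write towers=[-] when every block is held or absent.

towers=[A; B; E/C; F/D] holding=-

step 1 (pickup(C)): towers=[A; E; F/D/B] holding=C
step 2 (stack(C, E)): towers=[A; E/C; F/D/B] holding=-
step 3 (unstack(B, D)): towers=[A; E/C; F/D] holding=B
step 4 (putdown(B)): towers=[A; B; E/C; F/D] holding=-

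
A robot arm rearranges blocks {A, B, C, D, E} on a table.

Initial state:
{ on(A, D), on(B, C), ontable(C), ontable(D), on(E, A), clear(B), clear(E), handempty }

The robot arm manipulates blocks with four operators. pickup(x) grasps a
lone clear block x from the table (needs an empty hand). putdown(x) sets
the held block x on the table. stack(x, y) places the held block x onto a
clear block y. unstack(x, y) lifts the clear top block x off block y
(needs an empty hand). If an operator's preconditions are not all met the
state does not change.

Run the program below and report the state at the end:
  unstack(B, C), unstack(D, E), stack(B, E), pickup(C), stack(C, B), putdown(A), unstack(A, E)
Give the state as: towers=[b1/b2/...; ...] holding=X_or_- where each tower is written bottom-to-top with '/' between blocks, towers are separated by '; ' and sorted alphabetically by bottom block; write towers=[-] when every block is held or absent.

towers=[D/A/E/B/C] holding=-

step 1 (unstack(B, C)): towers=[C; D/A/E] holding=B
step 2 (unstack(D, E)) [no-op]: towers=[C; D/A/E] holding=B
step 3 (stack(B, E)): towers=[C; D/A/E/B] holding=-
step 4 (pickup(C)): towers=[D/A/E/B] holding=C
step 5 (stack(C, B)): towers=[D/A/E/B/C] holding=-
step 6 (putdown(A)) [no-op]: towers=[D/A/E/B/C] holding=-
step 7 (unstack(A, E)) [no-op]: towers=[D/A/E/B/C] holding=-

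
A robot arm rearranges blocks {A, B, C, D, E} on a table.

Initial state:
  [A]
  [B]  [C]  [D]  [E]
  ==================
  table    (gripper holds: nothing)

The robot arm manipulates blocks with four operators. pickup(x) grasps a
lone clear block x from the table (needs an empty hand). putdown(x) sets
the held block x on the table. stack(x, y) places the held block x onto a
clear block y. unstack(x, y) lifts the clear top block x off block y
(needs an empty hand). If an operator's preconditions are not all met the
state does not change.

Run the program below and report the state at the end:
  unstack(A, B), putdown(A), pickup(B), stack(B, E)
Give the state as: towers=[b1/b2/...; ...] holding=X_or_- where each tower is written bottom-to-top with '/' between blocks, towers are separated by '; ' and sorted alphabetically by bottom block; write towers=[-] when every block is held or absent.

towers=[A; C; D; E/B] holding=-

step 1 (unstack(A, B)): towers=[B; C; D; E] holding=A
step 2 (putdown(A)): towers=[A; B; C; D; E] holding=-
step 3 (pickup(B)): towers=[A; C; D; E] holding=B
step 4 (stack(B, E)): towers=[A; C; D; E/B] holding=-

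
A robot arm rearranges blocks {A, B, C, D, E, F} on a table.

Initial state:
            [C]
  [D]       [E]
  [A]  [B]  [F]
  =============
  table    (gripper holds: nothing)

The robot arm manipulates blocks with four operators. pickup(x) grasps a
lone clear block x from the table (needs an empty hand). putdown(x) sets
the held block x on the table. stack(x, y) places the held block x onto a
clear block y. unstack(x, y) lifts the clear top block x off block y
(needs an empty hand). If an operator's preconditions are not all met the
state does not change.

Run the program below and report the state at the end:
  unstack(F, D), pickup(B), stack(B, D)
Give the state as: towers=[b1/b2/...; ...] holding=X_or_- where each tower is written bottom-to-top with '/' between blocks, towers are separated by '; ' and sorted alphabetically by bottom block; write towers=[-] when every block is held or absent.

towers=[A/D/B; F/E/C] holding=-

step 1 (unstack(F, D)) [no-op]: towers=[A/D; B; F/E/C] holding=-
step 2 (pickup(B)): towers=[A/D; F/E/C] holding=B
step 3 (stack(B, D)): towers=[A/D/B; F/E/C] holding=-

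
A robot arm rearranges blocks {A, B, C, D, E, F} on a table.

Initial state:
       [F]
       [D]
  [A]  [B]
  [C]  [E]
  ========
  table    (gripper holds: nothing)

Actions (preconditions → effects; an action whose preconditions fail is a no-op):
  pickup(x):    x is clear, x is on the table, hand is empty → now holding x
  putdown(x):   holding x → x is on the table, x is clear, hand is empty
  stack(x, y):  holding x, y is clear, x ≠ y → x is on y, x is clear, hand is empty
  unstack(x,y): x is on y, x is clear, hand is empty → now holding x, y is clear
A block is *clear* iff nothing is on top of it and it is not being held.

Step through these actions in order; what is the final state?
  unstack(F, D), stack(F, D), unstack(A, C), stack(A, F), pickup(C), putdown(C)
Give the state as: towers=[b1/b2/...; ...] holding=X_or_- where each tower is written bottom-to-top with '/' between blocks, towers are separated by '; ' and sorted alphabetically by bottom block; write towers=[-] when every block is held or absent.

step 1 (unstack(F, D)): towers=[C/A; E/B/D] holding=F
step 2 (stack(F, D)): towers=[C/A; E/B/D/F] holding=-
step 3 (unstack(A, C)): towers=[C; E/B/D/F] holding=A
step 4 (stack(A, F)): towers=[C; E/B/D/F/A] holding=-
step 5 (pickup(C)): towers=[E/B/D/F/A] holding=C
step 6 (putdown(C)): towers=[C; E/B/D/F/A] holding=-

towers=[C; E/B/D/F/A] holding=-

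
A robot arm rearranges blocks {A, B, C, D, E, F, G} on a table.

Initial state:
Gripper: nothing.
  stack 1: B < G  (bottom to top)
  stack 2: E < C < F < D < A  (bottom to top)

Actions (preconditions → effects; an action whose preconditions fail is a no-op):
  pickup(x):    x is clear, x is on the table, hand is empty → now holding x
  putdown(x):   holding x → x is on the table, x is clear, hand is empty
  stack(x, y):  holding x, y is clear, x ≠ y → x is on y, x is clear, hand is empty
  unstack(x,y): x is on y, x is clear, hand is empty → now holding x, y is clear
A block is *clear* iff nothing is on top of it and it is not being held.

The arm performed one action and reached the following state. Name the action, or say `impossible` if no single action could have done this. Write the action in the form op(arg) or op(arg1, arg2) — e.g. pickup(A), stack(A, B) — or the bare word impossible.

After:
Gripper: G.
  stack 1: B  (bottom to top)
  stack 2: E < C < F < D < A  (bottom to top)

unstack(G, B)

target: towers=[B; E/C/F/D/A] holding=G
     unstack(G, B) → towers=[B; E/C/F/D/A] holding=G  ← match
     unstack(A, D) → towers=[B/G; E/C/F/D] holding=A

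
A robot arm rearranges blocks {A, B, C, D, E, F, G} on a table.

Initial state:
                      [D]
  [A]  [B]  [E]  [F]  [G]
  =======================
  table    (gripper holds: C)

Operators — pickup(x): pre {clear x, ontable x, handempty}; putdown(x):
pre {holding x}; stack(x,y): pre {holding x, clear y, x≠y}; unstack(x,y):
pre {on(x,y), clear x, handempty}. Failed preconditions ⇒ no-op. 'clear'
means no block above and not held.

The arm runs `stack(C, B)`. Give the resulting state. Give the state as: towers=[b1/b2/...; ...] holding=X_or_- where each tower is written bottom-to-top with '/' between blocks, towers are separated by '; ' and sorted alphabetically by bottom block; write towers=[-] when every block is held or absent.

before: towers=[A; B; E; F; G/D] holding=C
pre[stack(C, B)]: holding(C) ✓, clear(B) ✓, C≠B ✓
all met → apply stack(C, B)
after:  towers=[A; B/C; E; F; G/D] holding=-

towers=[A; B/C; E; F; G/D] holding=-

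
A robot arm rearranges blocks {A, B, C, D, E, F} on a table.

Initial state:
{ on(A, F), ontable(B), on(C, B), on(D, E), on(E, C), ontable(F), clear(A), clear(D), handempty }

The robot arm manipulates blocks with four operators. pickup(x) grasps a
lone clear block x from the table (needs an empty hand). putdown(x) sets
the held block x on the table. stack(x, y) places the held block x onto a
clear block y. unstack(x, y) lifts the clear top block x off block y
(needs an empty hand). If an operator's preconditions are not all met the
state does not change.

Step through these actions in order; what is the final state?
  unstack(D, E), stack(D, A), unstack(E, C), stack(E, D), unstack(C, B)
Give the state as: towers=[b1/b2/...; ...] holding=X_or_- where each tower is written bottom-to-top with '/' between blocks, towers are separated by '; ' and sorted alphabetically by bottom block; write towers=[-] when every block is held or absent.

towers=[B; F/A/D/E] holding=C

step 1 (unstack(D, E)): towers=[B/C/E; F/A] holding=D
step 2 (stack(D, A)): towers=[B/C/E; F/A/D] holding=-
step 3 (unstack(E, C)): towers=[B/C; F/A/D] holding=E
step 4 (stack(E, D)): towers=[B/C; F/A/D/E] holding=-
step 5 (unstack(C, B)): towers=[B; F/A/D/E] holding=C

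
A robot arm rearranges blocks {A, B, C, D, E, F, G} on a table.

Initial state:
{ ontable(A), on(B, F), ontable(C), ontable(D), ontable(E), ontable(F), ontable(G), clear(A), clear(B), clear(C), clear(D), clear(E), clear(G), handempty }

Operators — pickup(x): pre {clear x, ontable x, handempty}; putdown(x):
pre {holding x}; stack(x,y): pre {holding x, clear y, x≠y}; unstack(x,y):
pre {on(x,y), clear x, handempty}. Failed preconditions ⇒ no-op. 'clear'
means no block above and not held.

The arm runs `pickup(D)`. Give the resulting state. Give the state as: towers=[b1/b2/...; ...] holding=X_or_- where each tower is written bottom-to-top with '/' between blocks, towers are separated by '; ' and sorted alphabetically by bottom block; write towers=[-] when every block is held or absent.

before: towers=[A; C; D; E; F/B; G] holding=-
pre[pickup(D)]: clear(D) yes, ontable(D) yes, handempty yes
all met → apply pickup(D)
after:  towers=[A; C; E; F/B; G] holding=D

towers=[A; C; E; F/B; G] holding=D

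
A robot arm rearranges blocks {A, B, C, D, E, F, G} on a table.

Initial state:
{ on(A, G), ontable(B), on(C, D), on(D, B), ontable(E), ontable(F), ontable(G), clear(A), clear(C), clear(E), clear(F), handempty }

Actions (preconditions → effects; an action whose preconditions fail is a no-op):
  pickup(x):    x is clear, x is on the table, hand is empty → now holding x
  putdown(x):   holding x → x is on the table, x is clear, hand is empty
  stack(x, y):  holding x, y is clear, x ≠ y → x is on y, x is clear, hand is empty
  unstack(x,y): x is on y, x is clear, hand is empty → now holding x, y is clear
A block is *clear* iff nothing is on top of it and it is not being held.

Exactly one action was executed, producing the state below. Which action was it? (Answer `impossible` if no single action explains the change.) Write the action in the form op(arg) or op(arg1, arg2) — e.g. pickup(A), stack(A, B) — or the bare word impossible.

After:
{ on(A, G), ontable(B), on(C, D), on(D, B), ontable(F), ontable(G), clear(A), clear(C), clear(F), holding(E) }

pickup(E)

target: towers=[B/D/C; F; G/A] holding=E
         pickup(F) → towers=[B/D/C; E; G/A] holding=F
     unstack(A, G) → towers=[B/D/C; E; F; G] holding=A
         pickup(E) → towers=[B/D/C; F; G/A] holding=E  ← match
     unstack(C, D) → towers=[B/D; E; F; G/A] holding=C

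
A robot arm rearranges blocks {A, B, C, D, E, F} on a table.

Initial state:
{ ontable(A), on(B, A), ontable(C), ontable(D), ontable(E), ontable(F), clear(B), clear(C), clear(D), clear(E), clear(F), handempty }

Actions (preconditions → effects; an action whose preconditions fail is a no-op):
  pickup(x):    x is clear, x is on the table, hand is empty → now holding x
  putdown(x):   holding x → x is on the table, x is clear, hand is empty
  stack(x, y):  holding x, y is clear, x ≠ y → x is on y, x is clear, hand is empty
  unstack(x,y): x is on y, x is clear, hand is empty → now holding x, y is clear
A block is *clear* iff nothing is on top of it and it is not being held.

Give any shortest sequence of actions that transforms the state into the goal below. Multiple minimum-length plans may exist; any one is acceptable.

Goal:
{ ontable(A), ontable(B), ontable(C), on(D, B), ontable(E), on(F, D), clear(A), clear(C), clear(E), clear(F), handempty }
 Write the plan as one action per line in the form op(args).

step 1 (unstack(B, A)): towers=[A; C; D; E; F] holding=B
step 2 (putdown(B)): towers=[A; B; C; D; E; F] holding=-
step 3 (pickup(D)): towers=[A; B; C; E; F] holding=D
step 4 (stack(D, B)): towers=[A; B/D; C; E; F] holding=-
step 5 (pickup(F)): towers=[A; B/D; C; E] holding=F
step 6 (stack(F, D)): towers=[A; B/D/F; C; E] holding=-
goal check: towers=[A; B/D/F; C; E] holding=- — reached (length 6, optimal by BFS)

unstack(B, A)
putdown(B)
pickup(D)
stack(D, B)
pickup(F)
stack(F, D)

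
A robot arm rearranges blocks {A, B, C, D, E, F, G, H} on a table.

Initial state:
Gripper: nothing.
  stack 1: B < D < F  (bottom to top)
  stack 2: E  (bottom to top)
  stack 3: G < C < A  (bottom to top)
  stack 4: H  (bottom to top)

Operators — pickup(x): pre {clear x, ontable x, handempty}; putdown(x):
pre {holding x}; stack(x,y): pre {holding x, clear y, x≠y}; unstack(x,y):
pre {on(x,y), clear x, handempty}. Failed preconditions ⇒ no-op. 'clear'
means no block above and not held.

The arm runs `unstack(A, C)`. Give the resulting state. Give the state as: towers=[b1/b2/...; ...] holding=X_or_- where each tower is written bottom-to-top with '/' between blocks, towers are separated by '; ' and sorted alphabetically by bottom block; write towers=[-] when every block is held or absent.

towers=[B/D/F; E; G/C; H] holding=A

before: towers=[B/D/F; E; G/C/A; H] holding=-
pre[unstack(A, C)]: on(A,C) yes, clear(A) yes, handempty yes
all met → apply unstack(A, C)
after:  towers=[B/D/F; E; G/C; H] holding=A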